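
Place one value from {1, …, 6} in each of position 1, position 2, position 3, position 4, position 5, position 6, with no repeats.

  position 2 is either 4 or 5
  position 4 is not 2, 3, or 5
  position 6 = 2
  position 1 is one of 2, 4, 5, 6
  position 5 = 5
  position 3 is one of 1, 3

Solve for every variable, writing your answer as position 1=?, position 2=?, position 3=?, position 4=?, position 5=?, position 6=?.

position 5 has just one choice, so position 5 = 5. Strike 5 from position 1, position 2.
position 6 must be 2 (only option left). Strike 2 from position 1.
That leaves position 2 = 4. Strike 4 from position 1, position 4.
That leaves position 1 = 6. Remove 6 from position 4.
position 4's domain is down to {1}, so position 4 = 1. Eliminate 1 elsewhere: position 3.
position 3's domain is down to {3}, so position 3 = 3.

position 1=6, position 2=4, position 3=3, position 4=1, position 5=5, position 6=2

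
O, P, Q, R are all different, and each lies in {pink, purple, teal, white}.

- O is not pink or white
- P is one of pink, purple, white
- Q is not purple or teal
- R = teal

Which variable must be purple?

R must be teal (only option left). So O can't be teal.
So purple goes to O.

O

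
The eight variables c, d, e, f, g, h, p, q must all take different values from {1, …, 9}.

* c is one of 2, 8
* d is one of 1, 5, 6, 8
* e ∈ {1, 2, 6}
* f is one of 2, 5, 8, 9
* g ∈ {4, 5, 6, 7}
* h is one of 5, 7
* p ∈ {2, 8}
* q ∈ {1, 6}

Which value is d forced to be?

The 8 variables draw from only 8 values {1, 2, 4, 5, 6, 7, 8, 9}, so each is used; only g can be 4, hence g = 4.
Among the 7 still-open variables, 7 fits only h (and all 7 values in {1, 2, 5, 6, 7, 8, 9} must be used), so h = 7.
The 6 still-open variables together cover exactly {1, 2, 5, 6, 8, 9} — 6 values for 6 variables — and 9 appears only in f's list, so f = 9.
The 5 still-open variables together cover exactly {1, 2, 5, 6, 8} — 5 values for 5 variables — and 5 appears only in d's list, so d = 5.

5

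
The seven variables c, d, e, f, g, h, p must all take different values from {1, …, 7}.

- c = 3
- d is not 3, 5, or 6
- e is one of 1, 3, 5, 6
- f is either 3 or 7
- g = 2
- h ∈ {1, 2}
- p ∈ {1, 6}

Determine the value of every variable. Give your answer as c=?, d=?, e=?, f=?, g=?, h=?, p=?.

c=3, d=4, e=5, f=7, g=2, h=1, p=6

c's domain is down to {3}, so c = 3. Eliminate 3 elsewhere: e, f.
f's domain is down to {7}, so f = 7. Eliminate 7 elsewhere: d.
g must be 2 (only option left). Strike 2 from d, h.
That leaves h = 1. So d, e, p can't be 1.
p has just one choice, so p = 6. Eliminate 6 elsewhere: e.
d's domain is down to {4}, so d = 4.
e must be 5 (only option left).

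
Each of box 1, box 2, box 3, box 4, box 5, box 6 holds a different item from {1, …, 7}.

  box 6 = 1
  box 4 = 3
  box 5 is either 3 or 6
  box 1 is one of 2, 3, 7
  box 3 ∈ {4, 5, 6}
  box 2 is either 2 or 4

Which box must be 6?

box 4 has just one choice, so box 4 = 3. So box 1, box 5 can't be 3.
So 6 goes to box 5.

box 5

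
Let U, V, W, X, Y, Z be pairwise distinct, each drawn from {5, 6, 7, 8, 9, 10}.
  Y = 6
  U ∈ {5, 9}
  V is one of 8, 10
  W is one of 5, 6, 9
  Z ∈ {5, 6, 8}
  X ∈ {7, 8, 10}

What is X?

7

Y's domain is down to {6}, so Y = 6. Remove 6 from W, Z.
Among the 5 still-open variables, 7 fits only X (and all 5 values in {5, 7, 8, 9, 10} must be used), so X = 7.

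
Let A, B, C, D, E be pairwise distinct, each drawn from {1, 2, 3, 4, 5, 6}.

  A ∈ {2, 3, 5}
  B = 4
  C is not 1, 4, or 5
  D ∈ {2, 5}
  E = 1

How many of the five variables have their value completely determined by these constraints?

B's domain is down to {4}, so B = 4.
E must be 1 (only option left).
Determined: B=4, E=1. The other variables each still have more than one consistent value. That makes 2.

2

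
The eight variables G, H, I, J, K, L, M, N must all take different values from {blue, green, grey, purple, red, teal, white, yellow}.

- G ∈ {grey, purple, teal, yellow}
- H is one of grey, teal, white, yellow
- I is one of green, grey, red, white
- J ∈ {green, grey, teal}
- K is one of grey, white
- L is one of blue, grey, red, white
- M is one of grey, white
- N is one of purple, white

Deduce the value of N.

The 8 variables draw from only 8 values {blue, green, grey, purple, red, teal, white, yellow}, so each is used; only L can be blue, hence L = blue.
The 7 still-open variables together cover exactly {green, grey, purple, red, teal, white, yellow} — 7 values for 7 variables — and red appears only in I's list, so I = red.
The 6 still-open variables together cover exactly {green, grey, purple, teal, white, yellow} — 6 values for 6 variables — and green appears only in J's list, so J = green.
The 2 variables K and M are confined to {grey, white}, which locks those values in; drop them from G, H, N.
So N = purple.

purple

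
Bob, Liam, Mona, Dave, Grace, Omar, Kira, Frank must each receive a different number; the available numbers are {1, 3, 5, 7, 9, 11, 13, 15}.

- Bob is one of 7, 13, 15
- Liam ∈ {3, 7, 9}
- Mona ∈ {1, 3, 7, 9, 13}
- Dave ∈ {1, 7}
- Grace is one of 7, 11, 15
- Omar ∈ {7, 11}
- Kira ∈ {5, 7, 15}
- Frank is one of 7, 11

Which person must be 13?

Bob

Among the 8 variables, 5 fits only Kira (and all 8 values in {1, 3, 5, 7, 9, 11, 13, 15} must be used), so Kira = 5.
Omar and Frank share exactly the 2 values {7, 11}; by pigeonhole those values go to them, so strike 7, 11 from Bob, Liam, Mona, Dave, Grace.
That leaves Dave = 1. Eliminate 1 elsewhere: Mona.
Grace must be 15 (only option left). So Bob can't be 15.
So 13 goes to Bob.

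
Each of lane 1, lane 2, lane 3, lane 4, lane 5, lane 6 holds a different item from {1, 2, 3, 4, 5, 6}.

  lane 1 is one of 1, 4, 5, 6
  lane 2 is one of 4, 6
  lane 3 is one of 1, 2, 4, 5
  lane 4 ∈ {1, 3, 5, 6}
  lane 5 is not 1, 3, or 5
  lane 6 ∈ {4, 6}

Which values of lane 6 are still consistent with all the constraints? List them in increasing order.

4, 6

The 6 variables draw from only 6 values {1, 2, 3, 4, 5, 6}, so each is used; only lane 4 can be 3, hence lane 4 = 3.
The 2 variables lane 2 and lane 6 are confined to {4, 6}, which locks those values in; drop them from lane 1, lane 3, lane 5.
lane 5's domain is down to {2}, so lane 5 = 2. So lane 3 can't be 2.
No further eliminations apply; lane 6 can still be any of 4, 6.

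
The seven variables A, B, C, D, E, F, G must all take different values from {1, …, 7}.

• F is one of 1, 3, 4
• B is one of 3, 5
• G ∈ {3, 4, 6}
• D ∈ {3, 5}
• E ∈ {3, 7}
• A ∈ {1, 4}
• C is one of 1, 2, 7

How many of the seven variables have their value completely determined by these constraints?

Among the 7 variables, 2 fits only C (and all 7 values in {1, 2, 3, 4, 5, 6, 7} must be used), so C = 2.
The 6 still-open variables together cover exactly {1, 3, 4, 5, 6, 7} — 6 values for 6 variables — and 6 appears only in G's list, so G = 6.
The 5 still-open variables draw from only 5 values {1, 3, 4, 5, 7}, so each is used; only E can be 7, hence E = 7.
B and D between them cover only {3, 5} — a naked pair. Remove those values from F.
Determined: C=2, E=7, G=6. The other variables each still have more than one consistent value. That makes 3.

3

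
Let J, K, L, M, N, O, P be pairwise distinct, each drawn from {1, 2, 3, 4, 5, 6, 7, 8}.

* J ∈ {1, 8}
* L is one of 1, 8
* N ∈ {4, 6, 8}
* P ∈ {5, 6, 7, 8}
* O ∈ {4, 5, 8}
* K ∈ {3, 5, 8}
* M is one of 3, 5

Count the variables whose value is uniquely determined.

The 7 variables together cover exactly {1, 3, 4, 5, 6, 7, 8} — 7 values for 7 variables — and 7 appears only in P's list, so P = 7.
The 6 still-open variables draw from only 6 values {1, 3, 4, 5, 6, 8}, so each is used; only N can be 6, hence N = 6.
The 5 still-open variables together cover exactly {1, 3, 4, 5, 8} — 5 values for 5 variables — and 4 appears only in O's list, so O = 4.
The 2 variables J and L are confined to {1, 8}, which locks those values in; drop them from K.
Determined: N=6, O=4, P=7. The other variables each still have more than one consistent value. That makes 3.

3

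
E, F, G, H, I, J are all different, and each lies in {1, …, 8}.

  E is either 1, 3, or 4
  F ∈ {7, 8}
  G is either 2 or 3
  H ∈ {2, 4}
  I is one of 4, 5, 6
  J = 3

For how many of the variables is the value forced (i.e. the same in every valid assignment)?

J's domain is down to {3}, so J = 3. Remove 3 from E, G.
G has just one choice, so G = 2. So H can't be 2.
H has just one choice, so H = 4. Strike 4 from E, I.
E must be 1 (only option left).
Determined: E=1, G=2, H=4, J=3. The other variables each still have more than one consistent value. That makes 4.

4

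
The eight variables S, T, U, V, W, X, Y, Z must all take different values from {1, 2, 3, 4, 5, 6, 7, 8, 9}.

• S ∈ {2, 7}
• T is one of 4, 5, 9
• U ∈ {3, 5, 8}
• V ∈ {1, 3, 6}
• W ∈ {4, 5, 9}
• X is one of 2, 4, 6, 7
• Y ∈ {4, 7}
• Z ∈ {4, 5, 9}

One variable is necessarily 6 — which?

X

T, W, Z between them cover only {4, 5, 9} — a naked triple. Remove those values from U, X, Y.
Y has just one choice, so Y = 7. Eliminate 7 elsewhere: S, X.
S's domain is down to {2}, so S = 2. Remove 2 from X.
So 6 goes to X.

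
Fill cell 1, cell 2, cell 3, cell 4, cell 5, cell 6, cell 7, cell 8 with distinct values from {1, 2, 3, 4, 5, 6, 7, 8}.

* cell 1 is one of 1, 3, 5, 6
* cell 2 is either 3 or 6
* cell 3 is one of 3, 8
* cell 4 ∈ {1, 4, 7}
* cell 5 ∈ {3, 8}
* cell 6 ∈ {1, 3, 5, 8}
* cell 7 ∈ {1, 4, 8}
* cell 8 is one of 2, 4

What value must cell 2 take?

The 8 variables draw from only 8 values {1, 2, 3, 4, 5, 6, 7, 8}, so each is used; only cell 8 can be 2, hence cell 8 = 2.
The 7 still-open variables together cover exactly {1, 3, 4, 5, 6, 7, 8} — 7 values for 7 variables — and 7 appears only in cell 4's list, so cell 4 = 7.
Among the 6 still-open variables, 4 fits only cell 7 (and all 6 values in {1, 3, 4, 5, 6, 8} must be used), so cell 7 = 4.
cell 3 and cell 5 share exactly the 2 values {3, 8}; by pigeonhole those values go to them, so strike 3, 8 from cell 1, cell 2, cell 6.
So cell 2 = 6.

6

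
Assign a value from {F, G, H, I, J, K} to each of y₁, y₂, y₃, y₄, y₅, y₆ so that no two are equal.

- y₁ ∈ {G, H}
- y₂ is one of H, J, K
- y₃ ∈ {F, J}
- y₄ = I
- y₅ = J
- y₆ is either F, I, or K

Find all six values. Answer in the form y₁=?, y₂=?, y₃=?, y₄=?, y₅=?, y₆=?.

y₁=G, y₂=H, y₃=F, y₄=I, y₅=J, y₆=K

y₄'s domain is down to {I}, so y₄ = I. Eliminate I elsewhere: y₆.
y₅ has just one choice, so y₅ = J. Eliminate J elsewhere: y₂, y₃.
y₃ has just one choice, so y₃ = F. Eliminate F elsewhere: y₆.
That leaves y₆ = K. Eliminate K elsewhere: y₂.
y₂ has just one choice, so y₂ = H. Eliminate H elsewhere: y₁.
y₁ has just one choice, so y₁ = G.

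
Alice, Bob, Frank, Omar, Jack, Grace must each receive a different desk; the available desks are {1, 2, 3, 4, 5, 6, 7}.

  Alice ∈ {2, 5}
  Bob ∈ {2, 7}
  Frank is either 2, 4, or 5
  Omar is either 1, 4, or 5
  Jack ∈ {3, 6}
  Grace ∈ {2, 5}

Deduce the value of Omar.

Alice and Grace share exactly the 2 values {2, 5}; by pigeonhole those values go to them, so strike 2, 5 from Bob, Frank, Omar.
That leaves Bob = 7.
Frank has just one choice, so Frank = 4. Strike 4 from Omar.
So Omar = 1.

1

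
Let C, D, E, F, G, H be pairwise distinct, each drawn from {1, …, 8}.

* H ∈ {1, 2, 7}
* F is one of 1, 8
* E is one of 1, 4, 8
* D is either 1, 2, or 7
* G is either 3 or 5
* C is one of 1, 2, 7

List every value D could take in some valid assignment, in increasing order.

C, D, H between them cover only {1, 2, 7} — a naked triple. Remove those values from E, F.
F's domain is down to {8}, so F = 8. So E can't be 8.
E must be 4 (only option left).
No further eliminations apply; D can still be any of 1, 2, 7.

1, 2, 7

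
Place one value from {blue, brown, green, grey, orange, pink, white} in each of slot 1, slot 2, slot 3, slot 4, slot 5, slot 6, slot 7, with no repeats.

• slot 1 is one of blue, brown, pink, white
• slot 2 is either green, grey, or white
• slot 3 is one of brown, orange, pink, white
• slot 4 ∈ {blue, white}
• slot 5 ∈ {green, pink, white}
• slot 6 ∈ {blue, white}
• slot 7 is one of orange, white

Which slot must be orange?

slot 7

The 7 variables together cover exactly {blue, brown, green, grey, orange, pink, white} — 7 values for 7 variables — and grey appears only in slot 2's list, so slot 2 = grey.
The 6 still-open variables together cover exactly {blue, brown, green, orange, pink, white} — 6 values for 6 variables — and green appears only in slot 5's list, so slot 5 = green.
slot 4 and slot 6 between them cover only {blue, white} — a naked pair. Remove those values from slot 1, slot 3, slot 7.
So orange goes to slot 7.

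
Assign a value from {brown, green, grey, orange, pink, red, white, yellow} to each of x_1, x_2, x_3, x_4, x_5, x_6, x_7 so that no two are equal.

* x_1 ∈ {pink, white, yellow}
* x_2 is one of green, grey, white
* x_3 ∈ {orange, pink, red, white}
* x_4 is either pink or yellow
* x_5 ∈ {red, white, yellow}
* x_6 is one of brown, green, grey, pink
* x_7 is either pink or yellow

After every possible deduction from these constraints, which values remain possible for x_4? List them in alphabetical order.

pink, yellow

The 2 variables x_4 and x_7 are confined to {pink, yellow}, which locks those values in; drop them from x_1, x_3, x_5, x_6.
That leaves x_1 = white. Remove white from x_2, x_3, x_5.
x_5 must be red (only option left). So x_3 can't be red.
x_3 must be orange (only option left).
No further eliminations apply; x_4 can still be any of pink, yellow.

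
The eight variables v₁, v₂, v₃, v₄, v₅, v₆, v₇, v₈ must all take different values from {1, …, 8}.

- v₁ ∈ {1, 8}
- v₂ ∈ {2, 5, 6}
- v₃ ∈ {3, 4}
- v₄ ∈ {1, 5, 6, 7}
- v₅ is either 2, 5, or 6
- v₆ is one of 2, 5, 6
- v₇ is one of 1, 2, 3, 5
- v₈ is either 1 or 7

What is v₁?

Among the 8 variables, 4 fits only v₃ (and all 8 values in {1, 2, 3, 4, 5, 6, 7, 8} must be used), so v₃ = 4.
The 7 still-open variables draw from only 7 values {1, 2, 3, 5, 6, 7, 8}, so each is used; only v₇ can be 3, hence v₇ = 3.
Among the 6 still-open variables, 8 fits only v₁ (and all 6 values in {1, 2, 5, 6, 7, 8} must be used), so v₁ = 8.

8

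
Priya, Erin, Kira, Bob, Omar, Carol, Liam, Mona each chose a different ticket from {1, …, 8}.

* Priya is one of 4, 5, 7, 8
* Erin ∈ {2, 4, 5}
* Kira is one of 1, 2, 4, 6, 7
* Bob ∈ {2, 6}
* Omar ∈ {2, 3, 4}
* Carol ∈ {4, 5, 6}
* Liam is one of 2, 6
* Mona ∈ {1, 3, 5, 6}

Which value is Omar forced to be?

3

The 8 variables together cover exactly {1, 2, 3, 4, 5, 6, 7, 8} — 8 values for 8 variables — and 8 appears only in Priya's list, so Priya = 8.
The 7 still-open variables together cover exactly {1, 2, 3, 4, 5, 6, 7} — 7 values for 7 variables — and 7 appears only in Kira's list, so Kira = 7.
The 6 still-open variables together cover exactly {1, 2, 3, 4, 5, 6} — 6 values for 6 variables — and 1 appears only in Mona's list, so Mona = 1.
The 5 still-open variables draw from only 5 values {2, 3, 4, 5, 6}, so each is used; only Omar can be 3, hence Omar = 3.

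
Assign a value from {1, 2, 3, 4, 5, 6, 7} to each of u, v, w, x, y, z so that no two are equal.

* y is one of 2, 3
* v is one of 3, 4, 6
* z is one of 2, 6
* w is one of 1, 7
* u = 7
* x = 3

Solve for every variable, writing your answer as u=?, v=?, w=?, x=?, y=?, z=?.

u=7, v=4, w=1, x=3, y=2, z=6

u's domain is down to {7}, so u = 7. Remove 7 from w.
That leaves w = 1.
x's domain is down to {3}, so x = 3. So v, y can't be 3.
y's domain is down to {2}, so y = 2. Strike 2 from z.
z's domain is down to {6}, so z = 6. Strike 6 from v.
That leaves v = 4.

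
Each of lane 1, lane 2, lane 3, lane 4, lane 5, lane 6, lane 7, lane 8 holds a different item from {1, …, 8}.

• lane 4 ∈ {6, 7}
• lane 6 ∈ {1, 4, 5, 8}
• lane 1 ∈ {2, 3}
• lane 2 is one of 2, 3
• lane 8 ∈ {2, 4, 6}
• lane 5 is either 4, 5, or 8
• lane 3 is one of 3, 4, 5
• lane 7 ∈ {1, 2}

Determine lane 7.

The 8 variables draw from only 8 values {1, 2, 3, 4, 5, 6, 7, 8}, so each is used; only lane 4 can be 7, hence lane 4 = 7.
The 7 still-open variables together cover exactly {1, 2, 3, 4, 5, 6, 8} — 7 values for 7 variables — and 6 appears only in lane 8's list, so lane 8 = 6.
The 2 variables lane 1 and lane 2 are confined to {2, 3}, which locks those values in; drop them from lane 3, lane 7.
So lane 7 = 1.

1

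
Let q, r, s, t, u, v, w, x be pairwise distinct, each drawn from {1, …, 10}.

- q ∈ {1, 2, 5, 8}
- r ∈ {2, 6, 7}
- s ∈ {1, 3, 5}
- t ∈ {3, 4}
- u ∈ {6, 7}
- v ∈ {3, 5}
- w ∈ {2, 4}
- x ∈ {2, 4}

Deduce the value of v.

The 8 variables draw from only 8 values {1, 2, 3, 4, 5, 6, 7, 8}, so each is used; only q can be 8, hence q = 8.
The 7 still-open variables together cover exactly {1, 2, 3, 4, 5, 6, 7} — 7 values for 7 variables — and 1 appears only in s's list, so s = 1.
Among the 6 still-open variables, 5 fits only v (and all 6 values in {2, 3, 4, 5, 6, 7} must be used), so v = 5.

5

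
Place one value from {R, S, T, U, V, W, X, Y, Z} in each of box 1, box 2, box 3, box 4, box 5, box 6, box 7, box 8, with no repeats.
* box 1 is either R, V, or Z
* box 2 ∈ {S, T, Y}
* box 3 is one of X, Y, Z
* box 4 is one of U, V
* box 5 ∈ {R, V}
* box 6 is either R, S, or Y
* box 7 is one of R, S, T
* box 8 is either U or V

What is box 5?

R

The 8 variables together cover exactly {R, S, T, U, V, X, Y, Z} — 8 values for 8 variables — and X appears only in box 3's list, so box 3 = X.
The 7 still-open variables draw from only 7 values {R, S, T, U, V, Y, Z}, so each is used; only box 1 can be Z, hence box 1 = Z.
The 2 variables box 4 and box 8 are confined to {U, V}, which locks those values in; drop them from box 5.
So box 5 = R.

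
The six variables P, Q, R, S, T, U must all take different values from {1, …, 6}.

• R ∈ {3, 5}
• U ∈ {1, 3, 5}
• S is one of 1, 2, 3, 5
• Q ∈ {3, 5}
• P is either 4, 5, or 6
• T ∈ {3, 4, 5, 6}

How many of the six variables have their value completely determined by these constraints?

The 6 variables together cover exactly {1, 2, 3, 4, 5, 6} — 6 values for 6 variables — and 2 appears only in S's list, so S = 2.
Among the 5 still-open variables, 1 fits only U (and all 5 values in {1, 3, 4, 5, 6} must be used), so U = 1.
The 2 variables Q and R are confined to {3, 5}, which locks those values in; drop them from P, T.
Determined: S=2, U=1. The other variables each still have more than one consistent value. That makes 2.

2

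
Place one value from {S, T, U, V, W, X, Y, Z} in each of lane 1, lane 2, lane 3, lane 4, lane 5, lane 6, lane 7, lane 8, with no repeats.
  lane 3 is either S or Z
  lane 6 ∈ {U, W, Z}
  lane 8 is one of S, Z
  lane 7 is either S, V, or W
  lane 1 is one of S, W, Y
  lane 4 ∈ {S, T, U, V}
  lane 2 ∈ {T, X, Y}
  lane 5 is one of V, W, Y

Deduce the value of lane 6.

U

Among the 8 variables, X fits only lane 2 (and all 8 values in {S, T, U, V, W, X, Y, Z} must be used), so lane 2 = X.
Among the 7 still-open variables, T fits only lane 4 (and all 7 values in {S, T, U, V, W, Y, Z} must be used), so lane 4 = T.
The 6 still-open variables draw from only 6 values {S, U, V, W, Y, Z}, so each is used; only lane 6 can be U, hence lane 6 = U.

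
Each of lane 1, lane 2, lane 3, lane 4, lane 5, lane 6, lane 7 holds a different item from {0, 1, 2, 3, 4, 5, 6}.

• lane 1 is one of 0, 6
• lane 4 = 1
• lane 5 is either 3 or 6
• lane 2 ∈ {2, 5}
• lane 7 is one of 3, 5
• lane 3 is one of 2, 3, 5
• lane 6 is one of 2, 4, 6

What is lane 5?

6

lane 4's domain is down to {1}, so lane 4 = 1.
The 6 still-open variables draw from only 6 values {0, 2, 3, 4, 5, 6}, so each is used; only lane 1 can be 0, hence lane 1 = 0.
The 5 still-open variables draw from only 5 values {2, 3, 4, 5, 6}, so each is used; only lane 6 can be 4, hence lane 6 = 4.
Among the 4 still-open variables, 6 fits only lane 5 (and all 4 values in {2, 3, 5, 6} must be used), so lane 5 = 6.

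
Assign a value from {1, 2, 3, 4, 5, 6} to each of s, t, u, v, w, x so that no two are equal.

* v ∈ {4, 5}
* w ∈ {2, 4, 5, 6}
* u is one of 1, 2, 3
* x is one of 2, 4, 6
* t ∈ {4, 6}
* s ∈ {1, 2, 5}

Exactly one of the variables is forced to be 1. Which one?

The 6 variables draw from only 6 values {1, 2, 3, 4, 5, 6}, so each is used; only u can be 3, hence u = 3.
The 5 still-open variables draw from only 5 values {1, 2, 4, 5, 6}, so each is used; only s can be 1, hence s = 1.

s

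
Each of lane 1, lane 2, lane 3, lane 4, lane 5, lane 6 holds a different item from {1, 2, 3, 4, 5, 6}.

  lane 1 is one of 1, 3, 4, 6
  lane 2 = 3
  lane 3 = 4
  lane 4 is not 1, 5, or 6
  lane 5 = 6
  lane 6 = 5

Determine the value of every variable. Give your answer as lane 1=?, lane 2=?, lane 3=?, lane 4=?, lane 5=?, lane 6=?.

lane 1=1, lane 2=3, lane 3=4, lane 4=2, lane 5=6, lane 6=5

lane 2's domain is down to {3}, so lane 2 = 3. Remove 3 from lane 1, lane 4.
lane 3 must be 4 (only option left). So lane 1, lane 4 can't be 4.
lane 4's domain is down to {2}, so lane 4 = 2.
lane 5 must be 6 (only option left). So lane 1 can't be 6.
lane 6 must be 5 (only option left).
lane 1 has just one choice, so lane 1 = 1.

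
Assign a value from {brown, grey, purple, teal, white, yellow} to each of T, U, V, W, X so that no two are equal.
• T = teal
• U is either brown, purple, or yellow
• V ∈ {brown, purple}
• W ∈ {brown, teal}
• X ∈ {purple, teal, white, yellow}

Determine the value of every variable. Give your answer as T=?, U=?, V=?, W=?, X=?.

T's domain is down to {teal}, so T = teal. Eliminate teal elsewhere: W, X.
W must be brown (only option left). Eliminate brown elsewhere: U, V.
V must be purple (only option left). Remove purple from U, X.
U must be yellow (only option left). Eliminate yellow elsewhere: X.
X's domain is down to {white}, so X = white.

T=teal, U=yellow, V=purple, W=brown, X=white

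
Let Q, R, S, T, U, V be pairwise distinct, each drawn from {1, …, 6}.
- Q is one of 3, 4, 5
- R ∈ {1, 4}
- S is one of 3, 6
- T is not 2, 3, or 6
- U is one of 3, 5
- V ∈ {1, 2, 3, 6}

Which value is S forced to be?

6

The 6 variables draw from only 6 values {1, 2, 3, 4, 5, 6}, so each is used; only V can be 2, hence V = 2.
The 5 still-open variables draw from only 5 values {1, 3, 4, 5, 6}, so each is used; only S can be 6, hence S = 6.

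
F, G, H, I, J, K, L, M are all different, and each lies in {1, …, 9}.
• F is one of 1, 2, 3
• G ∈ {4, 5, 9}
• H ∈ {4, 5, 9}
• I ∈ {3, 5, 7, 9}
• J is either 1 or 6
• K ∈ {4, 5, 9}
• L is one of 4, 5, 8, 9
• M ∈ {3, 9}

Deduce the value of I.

The 3 variables G, H, K are confined to {4, 5, 9}, which locks those values in; drop them from I, L, M.
L must be 8 (only option left).
M has just one choice, so M = 3. So F, I can't be 3.
So I = 7.

7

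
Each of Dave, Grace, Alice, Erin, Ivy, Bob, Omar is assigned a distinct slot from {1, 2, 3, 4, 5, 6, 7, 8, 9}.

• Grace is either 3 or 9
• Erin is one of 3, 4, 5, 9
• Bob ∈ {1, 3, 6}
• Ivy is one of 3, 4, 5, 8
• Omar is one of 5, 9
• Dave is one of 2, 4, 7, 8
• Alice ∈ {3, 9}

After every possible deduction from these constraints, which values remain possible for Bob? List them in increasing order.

Grace and Alice share exactly the 2 values {3, 9}; by pigeonhole those values go to them, so strike 3, 9 from Erin, Ivy, Bob, Omar.
Omar must be 5 (only option left). So Erin, Ivy can't be 5.
That leaves Erin = 4. So Dave, Ivy can't be 4.
Ivy has just one choice, so Ivy = 8. Remove 8 from Dave.
No further eliminations apply; Bob can still be any of 1, 6.

1, 6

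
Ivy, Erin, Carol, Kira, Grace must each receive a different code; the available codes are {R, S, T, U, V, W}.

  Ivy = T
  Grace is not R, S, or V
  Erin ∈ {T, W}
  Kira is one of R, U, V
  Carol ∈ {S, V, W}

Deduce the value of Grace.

Ivy has just one choice, so Ivy = T. So Erin, Grace can't be T.
Erin must be W (only option left). Strike W from Carol, Grace.
So Grace = U.

U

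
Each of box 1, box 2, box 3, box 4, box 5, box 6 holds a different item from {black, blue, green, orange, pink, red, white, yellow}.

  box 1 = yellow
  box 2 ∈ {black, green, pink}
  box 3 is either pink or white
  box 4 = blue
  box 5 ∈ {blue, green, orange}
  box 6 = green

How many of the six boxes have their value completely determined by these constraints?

4

box 1 has just one choice, so box 1 = yellow.
That leaves box 4 = blue. So box 5 can't be blue.
box 6 must be green (only option left). Eliminate green elsewhere: box 2, box 5.
That leaves box 5 = orange.
Determined: box 1=yellow, box 4=blue, box 5=orange, box 6=green. The other boxes each still have more than one consistent value. That makes 4.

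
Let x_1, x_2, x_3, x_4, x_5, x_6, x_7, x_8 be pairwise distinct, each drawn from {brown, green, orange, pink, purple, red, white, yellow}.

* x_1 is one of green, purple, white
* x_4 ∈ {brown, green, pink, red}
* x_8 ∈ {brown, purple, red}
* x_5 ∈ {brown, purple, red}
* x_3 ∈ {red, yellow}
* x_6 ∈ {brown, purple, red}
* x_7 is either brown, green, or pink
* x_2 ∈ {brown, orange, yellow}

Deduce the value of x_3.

The 8 variables together cover exactly {brown, green, orange, pink, purple, red, white, yellow} — 8 values for 8 variables — and orange appears only in x_2's list, so x_2 = orange.
The 7 still-open variables draw from only 7 values {brown, green, pink, purple, red, white, yellow}, so each is used; only x_1 can be white, hence x_1 = white.
The 6 still-open variables together cover exactly {brown, green, pink, purple, red, yellow} — 6 values for 6 variables — and yellow appears only in x_3's list, so x_3 = yellow.

yellow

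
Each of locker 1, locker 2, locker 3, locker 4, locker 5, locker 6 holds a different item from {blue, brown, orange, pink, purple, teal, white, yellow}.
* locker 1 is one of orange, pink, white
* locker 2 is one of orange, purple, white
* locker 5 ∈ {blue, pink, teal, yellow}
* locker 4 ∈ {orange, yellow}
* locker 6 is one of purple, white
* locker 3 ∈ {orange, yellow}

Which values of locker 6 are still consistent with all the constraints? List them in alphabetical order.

purple, white

The 2 variables locker 3 and locker 4 are confined to {orange, yellow}, which locks those values in; drop them from locker 1, locker 2, locker 5.
The 2 variables locker 2 and locker 6 are confined to {purple, white}, which locks those values in; drop them from locker 1.
locker 1's domain is down to {pink}, so locker 1 = pink. Strike pink from locker 5.
No further eliminations apply; locker 6 can still be any of purple, white.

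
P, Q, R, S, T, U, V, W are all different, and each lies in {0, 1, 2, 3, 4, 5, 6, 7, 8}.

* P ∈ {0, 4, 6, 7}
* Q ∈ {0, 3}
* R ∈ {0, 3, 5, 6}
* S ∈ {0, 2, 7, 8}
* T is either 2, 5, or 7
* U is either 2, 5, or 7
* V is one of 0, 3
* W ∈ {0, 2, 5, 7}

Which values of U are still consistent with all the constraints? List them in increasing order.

2, 5, 7

The 8 variables together cover exactly {0, 2, 3, 4, 5, 6, 7, 8} — 8 values for 8 variables — and 4 appears only in P's list, so P = 4.
The 7 still-open variables together cover exactly {0, 2, 3, 5, 6, 7, 8} — 7 values for 7 variables — and 6 appears only in R's list, so R = 6.
Among the 6 still-open variables, 8 fits only S (and all 6 values in {0, 2, 3, 5, 7, 8} must be used), so S = 8.
Q and V share exactly the 2 values {0, 3}; by pigeonhole those values go to them, so strike 0, 3 from W.
No further eliminations apply; U can still be any of 2, 5, 7.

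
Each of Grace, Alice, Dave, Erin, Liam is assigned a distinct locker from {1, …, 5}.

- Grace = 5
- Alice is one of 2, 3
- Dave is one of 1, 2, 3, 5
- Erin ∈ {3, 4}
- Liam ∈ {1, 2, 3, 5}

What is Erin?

Grace's domain is down to {5}, so Grace = 5. Eliminate 5 elsewhere: Dave, Liam.
The 4 still-open variables together cover exactly {1, 2, 3, 4} — 4 values for 4 variables — and 4 appears only in Erin's list, so Erin = 4.

4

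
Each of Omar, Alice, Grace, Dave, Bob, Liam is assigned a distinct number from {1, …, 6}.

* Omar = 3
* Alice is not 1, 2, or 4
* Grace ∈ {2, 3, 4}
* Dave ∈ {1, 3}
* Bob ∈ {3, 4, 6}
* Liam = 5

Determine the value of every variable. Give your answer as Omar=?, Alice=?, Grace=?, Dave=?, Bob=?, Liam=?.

Omar=3, Alice=6, Grace=2, Dave=1, Bob=4, Liam=5

Omar's domain is down to {3}, so Omar = 3. Remove 3 from Alice, Grace, Dave, Bob.
Dave must be 1 (only option left).
Liam must be 5 (only option left). Strike 5 from Alice.
Alice has just one choice, so Alice = 6. Remove 6 from Bob.
Bob has just one choice, so Bob = 4. Remove 4 from Grace.
That leaves Grace = 2.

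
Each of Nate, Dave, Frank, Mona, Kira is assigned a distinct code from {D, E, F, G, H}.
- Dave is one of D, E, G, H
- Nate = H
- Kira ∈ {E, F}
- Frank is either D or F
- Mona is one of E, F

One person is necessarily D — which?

Frank

Nate has just one choice, so Nate = H. Strike H from Dave.
Among the 4 still-open variables, G fits only Dave (and all 4 values in {D, E, F, G} must be used), so Dave = G.
The 3 still-open variables together cover exactly {D, E, F} — 3 values for 3 variables — and D appears only in Frank's list, so Frank = D.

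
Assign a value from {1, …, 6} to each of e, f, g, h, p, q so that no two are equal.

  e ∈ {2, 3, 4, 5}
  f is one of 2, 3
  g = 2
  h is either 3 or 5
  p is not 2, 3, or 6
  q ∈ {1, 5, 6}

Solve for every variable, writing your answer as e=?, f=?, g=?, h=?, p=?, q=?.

g's domain is down to {2}, so g = 2. Eliminate 2 elsewhere: e, f.
f's domain is down to {3}, so f = 3. So e, h can't be 3.
That leaves h = 5. So e, p, q can't be 5.
e's domain is down to {4}, so e = 4. So p can't be 4.
That leaves p = 1. Strike 1 from q.
That leaves q = 6.

e=4, f=3, g=2, h=5, p=1, q=6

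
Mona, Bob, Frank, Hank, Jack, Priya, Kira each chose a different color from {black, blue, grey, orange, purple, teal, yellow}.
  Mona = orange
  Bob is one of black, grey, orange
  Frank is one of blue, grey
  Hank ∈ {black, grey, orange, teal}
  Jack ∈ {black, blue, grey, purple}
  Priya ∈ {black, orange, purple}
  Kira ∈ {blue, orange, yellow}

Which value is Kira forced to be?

yellow

Mona's domain is down to {orange}, so Mona = orange. So Bob, Hank, Priya, Kira can't be orange.
The 6 still-open variables draw from only 6 values {black, blue, grey, purple, teal, yellow}, so each is used; only Hank can be teal, hence Hank = teal.
The 5 still-open variables together cover exactly {black, blue, grey, purple, yellow} — 5 values for 5 variables — and yellow appears only in Kira's list, so Kira = yellow.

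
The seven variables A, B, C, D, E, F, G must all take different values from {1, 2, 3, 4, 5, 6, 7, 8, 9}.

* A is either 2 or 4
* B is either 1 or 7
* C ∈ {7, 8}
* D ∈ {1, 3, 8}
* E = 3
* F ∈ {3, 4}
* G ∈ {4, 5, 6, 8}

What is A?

E has just one choice, so E = 3. So D, F can't be 3.
That leaves F = 4. Eliminate 4 elsewhere: A, G.
So A = 2.

2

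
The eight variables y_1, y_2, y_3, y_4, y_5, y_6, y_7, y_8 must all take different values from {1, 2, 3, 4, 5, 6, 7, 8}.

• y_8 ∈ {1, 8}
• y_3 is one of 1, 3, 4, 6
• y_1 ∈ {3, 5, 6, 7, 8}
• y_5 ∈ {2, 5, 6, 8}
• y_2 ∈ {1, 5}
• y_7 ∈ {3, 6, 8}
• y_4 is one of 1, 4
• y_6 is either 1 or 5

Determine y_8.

8

The 8 variables together cover exactly {1, 2, 3, 4, 5, 6, 7, 8} — 8 values for 8 variables — and 2 appears only in y_5's list, so y_5 = 2.
Among the 7 still-open variables, 7 fits only y_1 (and all 7 values in {1, 3, 4, 5, 6, 7, 8} must be used), so y_1 = 7.
The 2 variables y_2 and y_6 are confined to {1, 5}, which locks those values in; drop them from y_3, y_4, y_8.
So y_8 = 8.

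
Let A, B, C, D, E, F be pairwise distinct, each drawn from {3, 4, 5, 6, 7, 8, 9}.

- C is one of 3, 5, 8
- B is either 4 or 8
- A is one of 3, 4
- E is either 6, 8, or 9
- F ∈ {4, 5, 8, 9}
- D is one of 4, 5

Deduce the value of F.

The 6 variables draw from only 6 values {3, 4, 5, 6, 8, 9}, so each is used; only E can be 6, hence E = 6.
Among the 5 still-open variables, 9 fits only F (and all 5 values in {3, 4, 5, 8, 9} must be used), so F = 9.

9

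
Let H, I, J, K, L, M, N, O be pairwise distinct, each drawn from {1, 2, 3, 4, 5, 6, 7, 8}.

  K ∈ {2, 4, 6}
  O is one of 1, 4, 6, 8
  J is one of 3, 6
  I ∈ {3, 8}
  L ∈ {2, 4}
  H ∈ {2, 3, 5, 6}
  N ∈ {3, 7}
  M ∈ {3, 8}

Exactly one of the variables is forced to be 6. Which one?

Among the 8 variables, 1 fits only O (and all 8 values in {1, 2, 3, 4, 5, 6, 7, 8} must be used), so O = 1.
Among the 7 still-open variables, 5 fits only H (and all 7 values in {2, 3, 4, 5, 6, 7, 8} must be used), so H = 5.
The 6 still-open variables draw from only 6 values {2, 3, 4, 6, 7, 8}, so each is used; only N can be 7, hence N = 7.
I and M share exactly the 2 values {3, 8}; by pigeonhole those values go to them, so strike 3, 8 from J.
So 6 goes to J.

J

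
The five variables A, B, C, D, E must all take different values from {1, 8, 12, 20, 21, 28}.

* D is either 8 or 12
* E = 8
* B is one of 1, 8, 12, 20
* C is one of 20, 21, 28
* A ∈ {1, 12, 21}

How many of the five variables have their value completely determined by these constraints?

2

E must be 8 (only option left). Remove 8 from B, D.
D has just one choice, so D = 12. Remove 12 from A, B.
Determined: D=12, E=8. The other variables each still have more than one consistent value. That makes 2.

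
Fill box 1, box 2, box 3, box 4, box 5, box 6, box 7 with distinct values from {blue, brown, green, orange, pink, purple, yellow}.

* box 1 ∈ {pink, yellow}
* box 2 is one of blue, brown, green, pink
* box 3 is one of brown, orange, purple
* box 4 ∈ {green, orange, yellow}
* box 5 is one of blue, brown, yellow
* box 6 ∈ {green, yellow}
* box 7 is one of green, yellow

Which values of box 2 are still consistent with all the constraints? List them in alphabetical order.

blue, brown

The 7 variables draw from only 7 values {blue, brown, green, orange, pink, purple, yellow}, so each is used; only box 3 can be purple, hence box 3 = purple.
The 6 still-open variables together cover exactly {blue, brown, green, orange, pink, yellow} — 6 values for 6 variables — and orange appears only in box 4's list, so box 4 = orange.
box 6 and box 7 share exactly the 2 values {green, yellow}; by pigeonhole those values go to them, so strike green, yellow from box 1, box 2, box 5.
box 1 must be pink (only option left). Strike pink from box 2.
No further eliminations apply; box 2 can still be any of blue, brown.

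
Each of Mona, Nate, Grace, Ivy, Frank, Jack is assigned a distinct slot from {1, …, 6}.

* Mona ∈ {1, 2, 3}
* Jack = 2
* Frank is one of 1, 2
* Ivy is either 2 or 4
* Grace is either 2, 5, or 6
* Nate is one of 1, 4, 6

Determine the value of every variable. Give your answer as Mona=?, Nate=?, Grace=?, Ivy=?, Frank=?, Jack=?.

Mona=3, Nate=6, Grace=5, Ivy=4, Frank=1, Jack=2

Jack must be 2 (only option left). Strike 2 from Mona, Grace, Ivy, Frank.
That leaves Ivy = 4. Remove 4 from Nate.
Frank has just one choice, so Frank = 1. Eliminate 1 elsewhere: Mona, Nate.
Mona must be 3 (only option left).
Nate has just one choice, so Nate = 6. So Grace can't be 6.
Grace's domain is down to {5}, so Grace = 5.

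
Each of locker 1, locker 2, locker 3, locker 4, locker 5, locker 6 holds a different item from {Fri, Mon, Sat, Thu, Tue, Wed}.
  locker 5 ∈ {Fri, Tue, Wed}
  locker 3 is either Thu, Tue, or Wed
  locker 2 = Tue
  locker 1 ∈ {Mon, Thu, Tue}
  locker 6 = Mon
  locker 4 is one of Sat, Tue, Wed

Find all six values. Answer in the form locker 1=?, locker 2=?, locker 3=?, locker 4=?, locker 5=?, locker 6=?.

locker 1=Thu, locker 2=Tue, locker 3=Wed, locker 4=Sat, locker 5=Fri, locker 6=Mon

locker 2 has just one choice, so locker 2 = Tue. Eliminate Tue elsewhere: locker 1, locker 3, locker 4, locker 5.
locker 6's domain is down to {Mon}, so locker 6 = Mon. Strike Mon from locker 1.
locker 1's domain is down to {Thu}, so locker 1 = Thu. Eliminate Thu elsewhere: locker 3.
locker 3 must be Wed (only option left). Eliminate Wed elsewhere: locker 4, locker 5.
locker 4 must be Sat (only option left).
locker 5 has just one choice, so locker 5 = Fri.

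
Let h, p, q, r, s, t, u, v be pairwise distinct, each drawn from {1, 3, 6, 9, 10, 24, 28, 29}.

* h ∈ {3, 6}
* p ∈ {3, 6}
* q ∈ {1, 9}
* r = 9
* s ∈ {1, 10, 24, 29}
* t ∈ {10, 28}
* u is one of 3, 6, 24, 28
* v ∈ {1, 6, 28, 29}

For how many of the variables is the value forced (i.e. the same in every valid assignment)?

r's domain is down to {9}, so r = 9. So q can't be 9.
That leaves q = 1. Eliminate 1 elsewhere: s, v.
h and p share exactly the 2 values {3, 6}; by pigeonhole those values go to them, so strike 3, 6 from u, v.
Determined: q=1, r=9. The other variables each still have more than one consistent value. That makes 2.

2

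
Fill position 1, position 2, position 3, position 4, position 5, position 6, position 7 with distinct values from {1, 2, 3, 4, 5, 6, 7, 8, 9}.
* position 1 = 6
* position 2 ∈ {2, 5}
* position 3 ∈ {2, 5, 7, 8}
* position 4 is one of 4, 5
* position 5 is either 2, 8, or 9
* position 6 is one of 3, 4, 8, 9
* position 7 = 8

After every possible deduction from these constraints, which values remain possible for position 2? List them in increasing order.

position 1 must be 6 (only option left).
That leaves position 7 = 8. Eliminate 8 elsewhere: position 3, position 5, position 6.
No further eliminations apply; position 2 can still be any of 2, 5.

2, 5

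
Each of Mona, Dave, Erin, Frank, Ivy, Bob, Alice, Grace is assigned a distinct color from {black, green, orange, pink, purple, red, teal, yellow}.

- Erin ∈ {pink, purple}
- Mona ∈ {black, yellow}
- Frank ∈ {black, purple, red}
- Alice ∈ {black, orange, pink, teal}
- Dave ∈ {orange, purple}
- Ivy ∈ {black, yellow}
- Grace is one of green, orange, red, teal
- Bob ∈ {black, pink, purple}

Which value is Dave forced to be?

orange

The 8 variables together cover exactly {black, green, orange, pink, purple, red, teal, yellow} — 8 values for 8 variables — and green appears only in Grace's list, so Grace = green.
The 7 still-open variables together cover exactly {black, orange, pink, purple, red, teal, yellow} — 7 values for 7 variables — and red appears only in Frank's list, so Frank = red.
Among the 6 still-open variables, teal fits only Alice (and all 6 values in {black, orange, pink, purple, teal, yellow} must be used), so Alice = teal.
Among the 5 still-open variables, orange fits only Dave (and all 5 values in {black, orange, pink, purple, yellow} must be used), so Dave = orange.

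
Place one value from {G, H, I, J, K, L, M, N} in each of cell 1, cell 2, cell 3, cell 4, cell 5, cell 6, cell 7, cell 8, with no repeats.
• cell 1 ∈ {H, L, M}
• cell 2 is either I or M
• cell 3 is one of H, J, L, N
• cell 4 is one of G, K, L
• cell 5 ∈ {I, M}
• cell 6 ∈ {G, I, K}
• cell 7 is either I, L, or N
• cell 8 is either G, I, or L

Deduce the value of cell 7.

The 8 variables draw from only 8 values {G, H, I, J, K, L, M, N}, so each is used; only cell 3 can be J, hence cell 3 = J.
Among the 7 still-open variables, H fits only cell 1 (and all 7 values in {G, H, I, K, L, M, N} must be used), so cell 1 = H.
Among the 6 still-open variables, N fits only cell 7 (and all 6 values in {G, I, K, L, M, N} must be used), so cell 7 = N.

N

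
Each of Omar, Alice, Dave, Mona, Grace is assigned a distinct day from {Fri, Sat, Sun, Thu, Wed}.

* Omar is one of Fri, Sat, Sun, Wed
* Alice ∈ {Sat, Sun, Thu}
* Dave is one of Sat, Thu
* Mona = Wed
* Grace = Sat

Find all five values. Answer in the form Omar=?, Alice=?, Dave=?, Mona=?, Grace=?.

Omar=Fri, Alice=Sun, Dave=Thu, Mona=Wed, Grace=Sat

Mona has just one choice, so Mona = Wed. Strike Wed from Omar.
Grace must be Sat (only option left). Eliminate Sat elsewhere: Omar, Alice, Dave.
Dave's domain is down to {Thu}, so Dave = Thu. Remove Thu from Alice.
That leaves Alice = Sun. So Omar can't be Sun.
Omar must be Fri (only option left).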